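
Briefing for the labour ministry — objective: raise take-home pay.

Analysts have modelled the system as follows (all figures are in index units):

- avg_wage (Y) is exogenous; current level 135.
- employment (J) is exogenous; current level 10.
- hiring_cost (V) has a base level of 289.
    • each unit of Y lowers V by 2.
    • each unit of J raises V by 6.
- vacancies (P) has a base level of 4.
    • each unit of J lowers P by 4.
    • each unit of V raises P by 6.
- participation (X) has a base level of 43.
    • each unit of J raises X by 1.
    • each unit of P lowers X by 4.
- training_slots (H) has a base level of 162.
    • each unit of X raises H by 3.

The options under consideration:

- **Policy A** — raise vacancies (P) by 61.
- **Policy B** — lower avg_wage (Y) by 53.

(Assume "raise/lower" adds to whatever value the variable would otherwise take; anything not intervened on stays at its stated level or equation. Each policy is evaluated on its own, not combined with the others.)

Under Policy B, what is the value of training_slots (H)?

Policy B (Y − 53):
  Y = 135 − 53 = 82
  J = 10
  V = 289 − 2·82 + 6·10 = 185
  P = 4 − 4·10 + 6·185 = 1074
  X = 43 + 10 − 4·1074 = -4243
  H = 162 + 3·(-4243) = -12567

-12567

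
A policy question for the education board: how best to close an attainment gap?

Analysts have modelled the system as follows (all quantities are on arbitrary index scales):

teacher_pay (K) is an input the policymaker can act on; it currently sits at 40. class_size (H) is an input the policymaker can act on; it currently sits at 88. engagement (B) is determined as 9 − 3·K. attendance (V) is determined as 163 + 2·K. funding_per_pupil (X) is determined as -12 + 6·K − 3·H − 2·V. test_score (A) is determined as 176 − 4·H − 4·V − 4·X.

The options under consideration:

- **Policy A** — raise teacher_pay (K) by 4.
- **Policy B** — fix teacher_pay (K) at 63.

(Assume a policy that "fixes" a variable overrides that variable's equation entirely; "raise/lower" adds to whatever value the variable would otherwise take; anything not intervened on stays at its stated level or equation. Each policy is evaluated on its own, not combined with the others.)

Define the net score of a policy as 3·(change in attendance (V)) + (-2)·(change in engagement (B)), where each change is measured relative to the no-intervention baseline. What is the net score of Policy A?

Baseline:
  K = 40
  B = 9 − 3·40 = -111
  V = 163 + 2·40 = 243
Policy A (K + 4):
  K = 40 + 4 = 44
  B = 9 − 3·44 = -123
  V = 163 + 2·44 = 251
ΔV = 251 − 243 = 8; ΔB = -123 − (-111) = -12
Score = 3·8 + (-2)·(-12) = 48

48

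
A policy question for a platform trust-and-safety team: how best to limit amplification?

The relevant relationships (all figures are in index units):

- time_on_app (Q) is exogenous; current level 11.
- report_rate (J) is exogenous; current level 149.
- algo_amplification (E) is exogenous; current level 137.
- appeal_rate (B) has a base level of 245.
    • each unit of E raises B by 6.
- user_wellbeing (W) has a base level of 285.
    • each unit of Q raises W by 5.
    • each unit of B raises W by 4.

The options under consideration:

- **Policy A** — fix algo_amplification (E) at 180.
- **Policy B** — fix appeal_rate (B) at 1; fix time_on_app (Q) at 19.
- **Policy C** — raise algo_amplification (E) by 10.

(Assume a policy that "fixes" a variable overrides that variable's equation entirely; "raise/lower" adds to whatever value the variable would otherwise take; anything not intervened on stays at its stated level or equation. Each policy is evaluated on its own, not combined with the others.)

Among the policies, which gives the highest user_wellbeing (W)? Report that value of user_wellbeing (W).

Policy A (E := 180):
  Q = 11
  E = 180
  B = 245 + 6·180 = 1325
  W = 285 + 5·11 + 4·1325 = 5640
Policy B (B := 1, Q := 19):
  Q = 19
  E = 137
  B = 1
  W = 285 + 5·19 + 4·1 = 384
Policy C (E + 10):
  Q = 11
  E = 137 + 10 = 147
  B = 245 + 6·147 = 1127
  W = 285 + 5·11 + 4·1127 = 4848
Comparing — Policy A: W=5640, Policy B: W=384, Policy C: W=4848. Highest is 5640 (Policy A).

5640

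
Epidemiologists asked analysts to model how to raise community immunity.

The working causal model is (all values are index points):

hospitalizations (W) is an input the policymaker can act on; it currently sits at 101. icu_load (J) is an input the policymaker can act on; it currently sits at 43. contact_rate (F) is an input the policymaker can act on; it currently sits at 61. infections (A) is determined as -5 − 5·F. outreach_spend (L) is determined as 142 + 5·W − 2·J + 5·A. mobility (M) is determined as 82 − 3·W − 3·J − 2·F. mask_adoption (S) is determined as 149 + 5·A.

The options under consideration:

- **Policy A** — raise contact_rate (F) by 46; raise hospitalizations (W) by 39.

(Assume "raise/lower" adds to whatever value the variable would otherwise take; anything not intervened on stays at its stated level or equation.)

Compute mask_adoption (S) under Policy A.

Policy A (F + 46, W + 39):
  F = 61 + 46 = 107
  A = -5 − 5·107 = -540
  S = 149 + 5·(-540) = -2551

-2551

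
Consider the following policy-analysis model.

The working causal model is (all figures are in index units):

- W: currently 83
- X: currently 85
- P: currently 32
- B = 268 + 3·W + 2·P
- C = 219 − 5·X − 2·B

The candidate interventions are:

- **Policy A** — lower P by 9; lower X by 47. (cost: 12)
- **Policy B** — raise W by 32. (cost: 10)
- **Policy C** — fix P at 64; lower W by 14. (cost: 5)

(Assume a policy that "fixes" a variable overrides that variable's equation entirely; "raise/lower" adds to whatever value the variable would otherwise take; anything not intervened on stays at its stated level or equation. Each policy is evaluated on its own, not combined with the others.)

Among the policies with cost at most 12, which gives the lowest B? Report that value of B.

Policy A (P − 9, X − 47):
  W = 83
  P = 32 − 9 = 23
  B = 268 + 3·83 + 2·23 = 563
Policy B (W + 32):
  W = 83 + 32 = 115
  P = 32
  B = 268 + 3·115 + 2·32 = 677
Policy C (P := 64, W − 14):
  W = 83 − 14 = 69
  P = 64
  B = 268 + 3·69 + 2·64 = 603
Comparing — Policy A: B=563, Policy B: B=677, Policy C: B=603. Lowest is 563 (Policy A).

563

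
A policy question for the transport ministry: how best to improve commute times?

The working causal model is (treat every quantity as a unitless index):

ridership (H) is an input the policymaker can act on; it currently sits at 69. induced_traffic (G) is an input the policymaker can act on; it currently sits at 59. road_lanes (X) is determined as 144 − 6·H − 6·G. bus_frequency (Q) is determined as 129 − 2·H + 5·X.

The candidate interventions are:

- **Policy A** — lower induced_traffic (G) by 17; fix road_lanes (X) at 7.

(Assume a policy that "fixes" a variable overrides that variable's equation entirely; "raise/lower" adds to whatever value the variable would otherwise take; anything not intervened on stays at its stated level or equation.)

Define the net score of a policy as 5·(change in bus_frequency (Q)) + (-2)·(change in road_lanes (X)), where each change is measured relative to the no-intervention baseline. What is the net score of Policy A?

Baseline:
  H = 69
  G = 59
  X = 144 − 6·69 − 6·59 = -624
  Q = 129 − 2·69 + 5·(-624) = -3129
Policy A (G − 17, X := 7):
  H = 69
  G = 59 − 17 = 42
  X = 7
  Q = 129 − 2·69 + 5·7 = 26
ΔQ = 26 − (-3129) = 3155; ΔX = 7 − (-624) = 631
Score = 5·3155 + (-2)·631 = 14513

14513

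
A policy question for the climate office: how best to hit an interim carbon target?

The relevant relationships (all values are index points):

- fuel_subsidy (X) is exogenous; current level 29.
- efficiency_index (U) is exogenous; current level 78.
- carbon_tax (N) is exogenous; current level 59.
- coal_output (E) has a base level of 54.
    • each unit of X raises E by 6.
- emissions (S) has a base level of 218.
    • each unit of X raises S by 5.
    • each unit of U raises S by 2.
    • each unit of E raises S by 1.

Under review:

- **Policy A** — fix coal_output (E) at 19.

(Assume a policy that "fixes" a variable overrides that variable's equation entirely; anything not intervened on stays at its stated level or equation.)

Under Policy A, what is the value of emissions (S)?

538

Policy A (E := 19):
  X = 29
  U = 78
  E = 19
  S = 218 + 5·29 + 2·78 + 19 = 538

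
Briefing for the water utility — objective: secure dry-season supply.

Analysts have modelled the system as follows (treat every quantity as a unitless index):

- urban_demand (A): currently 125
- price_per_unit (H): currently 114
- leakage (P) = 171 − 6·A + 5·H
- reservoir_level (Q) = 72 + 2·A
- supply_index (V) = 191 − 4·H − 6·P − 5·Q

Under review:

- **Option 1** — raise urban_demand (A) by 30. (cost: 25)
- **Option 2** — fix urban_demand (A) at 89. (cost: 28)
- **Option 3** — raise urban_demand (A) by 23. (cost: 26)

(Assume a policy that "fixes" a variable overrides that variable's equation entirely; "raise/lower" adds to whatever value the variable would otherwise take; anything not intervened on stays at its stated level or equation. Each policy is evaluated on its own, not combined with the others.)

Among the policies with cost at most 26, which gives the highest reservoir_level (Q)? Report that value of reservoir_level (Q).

382

Option 1 (A + 30):
  A = 125 + 30 = 155
  Q = 72 + 2·155 = 382
Option 3 (A + 23):
  A = 125 + 23 = 148
  Q = 72 + 2·148 = 368
Comparing — Option 1: Q=382, Option 3: Q=368. Highest is 382 (Option 1).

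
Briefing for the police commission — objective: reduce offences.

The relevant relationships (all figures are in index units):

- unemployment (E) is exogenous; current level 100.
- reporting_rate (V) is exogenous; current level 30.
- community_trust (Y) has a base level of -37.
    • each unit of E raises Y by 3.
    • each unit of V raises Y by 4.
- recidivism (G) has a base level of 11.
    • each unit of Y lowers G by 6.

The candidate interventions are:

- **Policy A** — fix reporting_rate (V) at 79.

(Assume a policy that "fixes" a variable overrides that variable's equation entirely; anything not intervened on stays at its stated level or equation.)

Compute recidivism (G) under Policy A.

Policy A (V := 79):
  E = 100
  V = 79
  Y = -37 + 3·100 + 4·79 = 579
  G = 11 − 6·579 = -3463

-3463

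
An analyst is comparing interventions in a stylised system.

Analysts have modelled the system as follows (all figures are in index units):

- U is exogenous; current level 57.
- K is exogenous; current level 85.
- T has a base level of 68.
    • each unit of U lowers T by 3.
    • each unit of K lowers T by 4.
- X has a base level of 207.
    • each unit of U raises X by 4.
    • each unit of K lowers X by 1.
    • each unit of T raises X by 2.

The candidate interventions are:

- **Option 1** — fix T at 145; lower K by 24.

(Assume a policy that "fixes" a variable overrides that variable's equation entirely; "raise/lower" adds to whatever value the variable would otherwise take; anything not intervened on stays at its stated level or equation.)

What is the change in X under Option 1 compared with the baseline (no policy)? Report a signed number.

Baseline:
  U = 57
  K = 85
  T = 68 − 3·57 − 4·85 = -443
  X = 207 + 4·57 − 85 + 2·(-443) = -536
Option 1 (T := 145, K − 24):
  U = 57
  K = 85 − 24 = 61
  T = 145
  X = 207 + 4·57 − 61 + 2·145 = 664
Change in X: 664 − (-536) = 1200

1200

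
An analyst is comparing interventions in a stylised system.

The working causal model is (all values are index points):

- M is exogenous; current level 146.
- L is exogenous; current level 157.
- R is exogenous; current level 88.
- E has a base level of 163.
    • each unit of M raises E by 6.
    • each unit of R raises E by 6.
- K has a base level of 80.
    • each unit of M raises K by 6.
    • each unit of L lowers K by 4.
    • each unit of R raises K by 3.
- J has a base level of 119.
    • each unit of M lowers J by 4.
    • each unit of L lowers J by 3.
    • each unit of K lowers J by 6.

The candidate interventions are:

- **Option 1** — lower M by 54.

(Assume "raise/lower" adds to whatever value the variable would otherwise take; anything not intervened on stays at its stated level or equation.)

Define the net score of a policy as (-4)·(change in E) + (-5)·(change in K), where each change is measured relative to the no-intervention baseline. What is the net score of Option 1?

Baseline:
  M = 146
  L = 157
  R = 88
  E = 163 + 6·146 + 6·88 = 1567
  K = 80 + 6·146 − 4·157 + 3·88 = 592
Option 1 (M − 54):
  M = 146 − 54 = 92
  L = 157
  R = 88
  E = 163 + 6·92 + 6·88 = 1243
  K = 80 + 6·92 − 4·157 + 3·88 = 268
ΔE = 1243 − 1567 = -324; ΔK = 268 − 592 = -324
Score = (-4)·(-324) + (-5)·(-324) = 2916

2916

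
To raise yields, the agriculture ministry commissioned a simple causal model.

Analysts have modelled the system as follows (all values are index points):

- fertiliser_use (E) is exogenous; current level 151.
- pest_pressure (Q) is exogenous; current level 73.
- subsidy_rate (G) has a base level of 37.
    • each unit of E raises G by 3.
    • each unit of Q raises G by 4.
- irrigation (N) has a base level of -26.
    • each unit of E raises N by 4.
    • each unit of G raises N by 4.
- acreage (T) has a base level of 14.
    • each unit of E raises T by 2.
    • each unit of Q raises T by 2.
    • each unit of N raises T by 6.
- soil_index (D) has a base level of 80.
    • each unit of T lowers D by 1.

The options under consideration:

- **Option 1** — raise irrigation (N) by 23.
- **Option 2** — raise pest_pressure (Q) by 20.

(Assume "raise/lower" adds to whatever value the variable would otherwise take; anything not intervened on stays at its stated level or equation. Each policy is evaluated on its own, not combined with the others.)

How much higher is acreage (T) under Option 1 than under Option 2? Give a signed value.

Option 1 (N + 23):
  E = 151
  Q = 73
  G = 37 + 3·151 + 4·73 = 782
  N = -26 + 4·151 + 4·782 (+23 from intervention) = 3729
  T = 14 + 2·151 + 2·73 + 6·3729 = 22836
Option 2 (Q + 20):
  E = 151
  Q = 73 + 20 = 93
  G = 37 + 3·151 + 4·93 = 862
  N = -26 + 4·151 + 4·862 = 4026
  T = 14 + 2·151 + 2·93 + 6·4026 = 24658
T: 22836 − 24658 = -1822

-1822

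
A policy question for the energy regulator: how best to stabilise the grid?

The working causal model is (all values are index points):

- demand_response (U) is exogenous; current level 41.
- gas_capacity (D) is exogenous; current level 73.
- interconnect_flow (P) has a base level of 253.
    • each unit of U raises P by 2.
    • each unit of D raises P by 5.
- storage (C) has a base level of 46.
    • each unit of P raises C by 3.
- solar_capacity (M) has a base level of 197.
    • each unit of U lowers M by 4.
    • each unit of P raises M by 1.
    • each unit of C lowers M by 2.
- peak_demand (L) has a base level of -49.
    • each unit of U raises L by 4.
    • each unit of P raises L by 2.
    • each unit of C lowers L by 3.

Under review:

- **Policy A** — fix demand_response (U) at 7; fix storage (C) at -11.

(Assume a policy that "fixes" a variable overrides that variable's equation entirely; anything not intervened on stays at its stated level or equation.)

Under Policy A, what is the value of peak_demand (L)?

Policy A (U := 7, C := -11):
  U = 7
  D = 73
  P = 253 + 2·7 + 5·73 = 632
  C = -11
  L = -49 + 4·7 + 2·632 − 3·(-11) = 1276

1276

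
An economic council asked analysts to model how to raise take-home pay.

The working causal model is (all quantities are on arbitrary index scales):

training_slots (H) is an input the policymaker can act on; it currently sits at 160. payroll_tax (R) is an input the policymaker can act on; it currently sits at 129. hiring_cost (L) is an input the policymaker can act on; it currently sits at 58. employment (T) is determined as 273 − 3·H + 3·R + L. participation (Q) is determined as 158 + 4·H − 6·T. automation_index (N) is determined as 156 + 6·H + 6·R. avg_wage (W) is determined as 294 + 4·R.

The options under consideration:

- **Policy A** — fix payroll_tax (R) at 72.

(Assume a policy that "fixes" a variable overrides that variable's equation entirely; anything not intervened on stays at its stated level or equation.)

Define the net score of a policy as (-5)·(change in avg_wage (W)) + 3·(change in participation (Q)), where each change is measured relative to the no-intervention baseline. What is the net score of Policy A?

4218

Baseline:
  H = 160
  R = 129
  L = 58
  T = 273 − 3·160 + 3·129 + 58 = 238
  Q = 158 + 4·160 − 6·238 = -630
  W = 294 + 4·129 = 810
Policy A (R := 72):
  H = 160
  R = 72
  L = 58
  T = 273 − 3·160 + 3·72 + 58 = 67
  Q = 158 + 4·160 − 6·67 = 396
  W = 294 + 4·72 = 582
ΔW = 582 − 810 = -228; ΔQ = 396 − (-630) = 1026
Score = (-5)·(-228) + 3·1026 = 4218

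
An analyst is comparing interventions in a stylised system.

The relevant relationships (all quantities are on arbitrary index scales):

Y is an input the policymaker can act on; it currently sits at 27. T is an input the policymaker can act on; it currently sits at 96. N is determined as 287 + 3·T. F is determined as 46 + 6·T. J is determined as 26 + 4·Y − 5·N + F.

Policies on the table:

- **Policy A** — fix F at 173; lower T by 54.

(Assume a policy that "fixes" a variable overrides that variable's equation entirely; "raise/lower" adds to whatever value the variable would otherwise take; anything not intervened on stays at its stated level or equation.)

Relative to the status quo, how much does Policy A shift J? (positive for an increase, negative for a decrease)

361

Baseline:
  Y = 27
  T = 96
  N = 287 + 3·96 = 575
  F = 46 + 6·96 = 622
  J = 26 + 4·27 − 5·575 + 622 = -2119
Policy A (F := 173, T − 54):
  Y = 27
  T = 96 − 54 = 42
  N = 287 + 3·42 = 413
  F = 173
  J = 26 + 4·27 − 5·413 + 173 = -1758
Change in J: -1758 − (-2119) = 361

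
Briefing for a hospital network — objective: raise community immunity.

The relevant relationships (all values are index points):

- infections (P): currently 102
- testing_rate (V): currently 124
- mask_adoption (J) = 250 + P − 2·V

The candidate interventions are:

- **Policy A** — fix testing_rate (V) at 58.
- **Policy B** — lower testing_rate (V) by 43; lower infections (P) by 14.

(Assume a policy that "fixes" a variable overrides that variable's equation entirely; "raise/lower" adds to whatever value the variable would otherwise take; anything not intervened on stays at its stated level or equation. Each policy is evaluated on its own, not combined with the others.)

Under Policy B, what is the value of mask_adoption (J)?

Policy B (V − 43, P − 14):
  P = 102 − 14 = 88
  V = 124 − 43 = 81
  J = 250 + 88 − 2·81 = 176

176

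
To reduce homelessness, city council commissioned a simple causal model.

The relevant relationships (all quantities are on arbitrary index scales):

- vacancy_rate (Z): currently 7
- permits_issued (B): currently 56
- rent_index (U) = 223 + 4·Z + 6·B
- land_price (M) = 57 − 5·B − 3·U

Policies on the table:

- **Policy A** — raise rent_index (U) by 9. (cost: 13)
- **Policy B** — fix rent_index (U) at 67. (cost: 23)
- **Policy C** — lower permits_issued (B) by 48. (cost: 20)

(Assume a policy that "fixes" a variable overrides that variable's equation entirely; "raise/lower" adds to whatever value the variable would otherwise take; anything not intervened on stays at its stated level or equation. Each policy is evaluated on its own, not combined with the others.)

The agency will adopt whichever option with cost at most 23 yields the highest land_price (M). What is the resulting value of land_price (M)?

Policy A (U + 9):
  Z = 7
  B = 56
  U = 223 + 4·7 + 6·56 (+9 from intervention) = 596
  M = 57 − 5·56 − 3·596 = -2011
Policy B (U := 67):
  Z = 7
  B = 56
  U = 67
  M = 57 − 5·56 − 3·67 = -424
Policy C (B − 48):
  Z = 7
  B = 56 − 48 = 8
  U = 223 + 4·7 + 6·8 = 299
  M = 57 − 5·8 − 3·299 = -880
Comparing — Policy A: M=-2011, Policy B: M=-424, Policy C: M=-880. Highest is -424 (Policy B).

-424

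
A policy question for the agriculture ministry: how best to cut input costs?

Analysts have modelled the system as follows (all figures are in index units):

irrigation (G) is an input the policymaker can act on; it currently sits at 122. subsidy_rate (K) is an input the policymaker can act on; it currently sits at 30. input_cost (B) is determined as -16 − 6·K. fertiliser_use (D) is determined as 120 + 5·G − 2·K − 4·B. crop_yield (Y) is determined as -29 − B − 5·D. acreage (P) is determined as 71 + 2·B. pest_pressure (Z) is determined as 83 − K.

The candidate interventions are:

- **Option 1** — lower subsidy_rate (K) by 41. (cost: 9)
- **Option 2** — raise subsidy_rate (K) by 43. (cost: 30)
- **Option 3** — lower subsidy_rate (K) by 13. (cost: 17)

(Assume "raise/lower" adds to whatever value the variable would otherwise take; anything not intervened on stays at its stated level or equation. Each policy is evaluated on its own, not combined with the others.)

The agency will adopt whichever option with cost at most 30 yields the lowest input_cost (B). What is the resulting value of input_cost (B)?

Option 1 (K − 41):
  K = 30 − 41 = -11
  B = -16 − 6·(-11) = 50
Option 2 (K + 43):
  K = 30 + 43 = 73
  B = -16 − 6·73 = -454
Option 3 (K − 13):
  K = 30 − 13 = 17
  B = -16 − 6·17 = -118
Comparing — Option 1: B=50, Option 2: B=-454, Option 3: B=-118. Lowest is -454 (Option 2).

-454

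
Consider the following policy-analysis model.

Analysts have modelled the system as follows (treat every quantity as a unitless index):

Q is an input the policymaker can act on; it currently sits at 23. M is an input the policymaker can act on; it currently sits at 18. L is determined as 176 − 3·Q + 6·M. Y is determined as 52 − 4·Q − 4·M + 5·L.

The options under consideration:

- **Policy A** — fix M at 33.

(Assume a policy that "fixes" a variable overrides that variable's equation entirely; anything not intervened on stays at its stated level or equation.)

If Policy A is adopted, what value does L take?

Policy A (M := 33):
  Q = 23
  M = 33
  L = 176 − 3·23 + 6·33 = 305

305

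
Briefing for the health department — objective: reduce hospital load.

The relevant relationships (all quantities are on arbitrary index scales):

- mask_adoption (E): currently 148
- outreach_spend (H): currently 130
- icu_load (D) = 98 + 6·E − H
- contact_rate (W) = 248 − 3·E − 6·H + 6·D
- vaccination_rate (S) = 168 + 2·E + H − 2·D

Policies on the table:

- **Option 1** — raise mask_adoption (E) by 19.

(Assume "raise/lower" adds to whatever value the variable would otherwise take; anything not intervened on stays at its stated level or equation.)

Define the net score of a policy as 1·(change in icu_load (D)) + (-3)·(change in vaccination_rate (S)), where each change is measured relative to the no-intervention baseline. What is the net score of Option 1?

Baseline:
  E = 148
  H = 130
  D = 98 + 6·148 − 130 = 856
  S = 168 + 2·148 + 130 − 2·856 = -1118
Option 1 (E + 19):
  E = 148 + 19 = 167
  H = 130
  D = 98 + 6·167 − 130 = 970
  S = 168 + 2·167 + 130 − 2·970 = -1308
ΔD = 970 − 856 = 114; ΔS = -1308 − (-1118) = -190
Score = 1·114 + (-3)·(-190) = 684

684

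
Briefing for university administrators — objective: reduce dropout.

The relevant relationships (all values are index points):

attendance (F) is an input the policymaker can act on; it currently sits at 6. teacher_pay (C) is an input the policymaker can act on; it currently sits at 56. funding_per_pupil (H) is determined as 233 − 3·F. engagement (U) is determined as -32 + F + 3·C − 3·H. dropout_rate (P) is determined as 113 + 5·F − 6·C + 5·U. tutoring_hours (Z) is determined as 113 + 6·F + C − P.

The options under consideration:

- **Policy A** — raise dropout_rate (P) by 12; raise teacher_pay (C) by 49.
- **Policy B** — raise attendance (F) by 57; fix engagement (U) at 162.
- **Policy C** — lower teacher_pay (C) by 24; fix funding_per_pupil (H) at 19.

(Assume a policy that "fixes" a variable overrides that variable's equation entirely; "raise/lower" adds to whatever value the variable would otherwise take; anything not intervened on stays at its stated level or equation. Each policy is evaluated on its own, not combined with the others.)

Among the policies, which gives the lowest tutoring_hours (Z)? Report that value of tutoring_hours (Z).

-355

Policy A (P + 12, C + 49):
  F = 6
  C = 56 + 49 = 105
  H = 233 − 3·6 = 215
  U = -32 + 6 + 3·105 − 3·215 = -356
  P = 113 + 5·6 − 6·105 + 5·(-356) (+12 from intervention) = -2255
  Z = 113 + 6·6 + 105 − (-2255) = 2509
Policy B (F + 57, U := 162):
  F = 6 + 57 = 63
  C = 56
  H = 233 − 3·63 = 44
  U = 162
  P = 113 + 5·63 − 6·56 + 5·162 = 902
  Z = 113 + 6·63 + 56 − 902 = -355
Policy C (C − 24, H := 19):
  F = 6
  C = 56 − 24 = 32
  H = 19
  U = -32 + 6 + 3·32 − 3·19 = 13
  P = 113 + 5·6 − 6·32 + 5·13 = 16
  Z = 113 + 6·6 + 32 − 16 = 165
Comparing — Policy A: Z=2509, Policy B: Z=-355, Policy C: Z=165. Lowest is -355 (Policy B).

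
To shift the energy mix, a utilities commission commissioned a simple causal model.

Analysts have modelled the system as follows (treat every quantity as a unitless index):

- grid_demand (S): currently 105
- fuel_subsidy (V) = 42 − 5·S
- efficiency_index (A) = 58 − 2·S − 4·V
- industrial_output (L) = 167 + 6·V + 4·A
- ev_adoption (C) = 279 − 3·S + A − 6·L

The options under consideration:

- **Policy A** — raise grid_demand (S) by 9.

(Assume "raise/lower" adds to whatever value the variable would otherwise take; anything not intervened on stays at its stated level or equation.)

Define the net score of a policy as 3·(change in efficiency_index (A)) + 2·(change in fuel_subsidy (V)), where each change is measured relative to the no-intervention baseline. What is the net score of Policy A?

396

Baseline:
  S = 105
  V = 42 − 5·105 = -483
  A = 58 − 2·105 − 4·(-483) = 1780
Policy A (S + 9):
  S = 105 + 9 = 114
  V = 42 − 5·114 = -528
  A = 58 − 2·114 − 4·(-528) = 1942
ΔA = 1942 − 1780 = 162; ΔV = -528 − (-483) = -45
Score = 3·162 + 2·(-45) = 396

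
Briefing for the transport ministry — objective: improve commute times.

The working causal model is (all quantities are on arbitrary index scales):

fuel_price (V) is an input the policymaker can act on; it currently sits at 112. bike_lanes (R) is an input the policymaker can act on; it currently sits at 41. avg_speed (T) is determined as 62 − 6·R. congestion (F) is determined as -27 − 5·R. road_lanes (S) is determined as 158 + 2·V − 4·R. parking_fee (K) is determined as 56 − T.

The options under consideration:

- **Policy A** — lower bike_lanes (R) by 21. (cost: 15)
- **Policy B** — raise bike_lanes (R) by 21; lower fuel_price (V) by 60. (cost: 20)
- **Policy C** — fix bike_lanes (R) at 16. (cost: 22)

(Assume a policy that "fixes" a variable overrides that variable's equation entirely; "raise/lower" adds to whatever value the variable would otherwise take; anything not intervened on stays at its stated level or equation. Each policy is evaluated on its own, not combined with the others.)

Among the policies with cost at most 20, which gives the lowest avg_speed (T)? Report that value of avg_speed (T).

-310

Policy A (R − 21):
  R = 41 − 21 = 20
  T = 62 − 6·20 = -58
Policy B (R + 21, V − 60):
  R = 41 + 21 = 62
  T = 62 − 6·62 = -310
Comparing — Policy A: T=-58, Policy B: T=-310. Lowest is -310 (Policy B).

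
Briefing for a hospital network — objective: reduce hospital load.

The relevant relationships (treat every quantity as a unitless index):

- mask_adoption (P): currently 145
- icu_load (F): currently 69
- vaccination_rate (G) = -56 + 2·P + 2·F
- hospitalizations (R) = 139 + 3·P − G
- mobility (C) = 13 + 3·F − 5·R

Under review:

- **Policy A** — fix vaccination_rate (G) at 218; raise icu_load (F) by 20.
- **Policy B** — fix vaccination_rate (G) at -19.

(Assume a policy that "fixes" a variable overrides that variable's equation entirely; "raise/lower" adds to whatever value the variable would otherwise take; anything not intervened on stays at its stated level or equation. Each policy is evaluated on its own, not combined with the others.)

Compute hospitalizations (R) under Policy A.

356

Policy A (G := 218, F + 20):
  P = 145
  F = 69 + 20 = 89
  G = 218
  R = 139 + 3·145 − 218 = 356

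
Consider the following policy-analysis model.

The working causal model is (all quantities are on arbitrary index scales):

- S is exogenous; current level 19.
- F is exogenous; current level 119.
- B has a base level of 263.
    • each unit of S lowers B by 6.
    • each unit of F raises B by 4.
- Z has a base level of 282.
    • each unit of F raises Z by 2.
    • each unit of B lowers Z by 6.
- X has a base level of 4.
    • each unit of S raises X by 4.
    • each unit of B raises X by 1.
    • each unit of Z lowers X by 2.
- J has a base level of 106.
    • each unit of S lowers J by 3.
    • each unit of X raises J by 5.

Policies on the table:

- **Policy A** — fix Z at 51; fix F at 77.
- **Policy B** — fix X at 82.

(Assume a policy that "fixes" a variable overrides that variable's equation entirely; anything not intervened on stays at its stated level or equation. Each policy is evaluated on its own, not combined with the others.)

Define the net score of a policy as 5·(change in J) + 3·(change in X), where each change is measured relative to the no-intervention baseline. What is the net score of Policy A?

-188440

Baseline:
  S = 19
  F = 119
  B = 263 − 6·19 + 4·119 = 625
  Z = 282 + 2·119 − 6·625 = -3230
  X = 4 + 4·19 + 625 − 2·(-3230) = 7165
  J = 106 − 3·19 + 5·7165 = 35874
Policy A (Z := 51, F := 77):
  S = 19
  F = 77
  B = 263 − 6·19 + 4·77 = 457
  Z = 51
  X = 4 + 4·19 + 457 − 2·51 = 435
  J = 106 − 3·19 + 5·435 = 2224
ΔJ = 2224 − 35874 = -33650; ΔX = 435 − 7165 = -6730
Score = 5·(-33650) + 3·(-6730) = -188440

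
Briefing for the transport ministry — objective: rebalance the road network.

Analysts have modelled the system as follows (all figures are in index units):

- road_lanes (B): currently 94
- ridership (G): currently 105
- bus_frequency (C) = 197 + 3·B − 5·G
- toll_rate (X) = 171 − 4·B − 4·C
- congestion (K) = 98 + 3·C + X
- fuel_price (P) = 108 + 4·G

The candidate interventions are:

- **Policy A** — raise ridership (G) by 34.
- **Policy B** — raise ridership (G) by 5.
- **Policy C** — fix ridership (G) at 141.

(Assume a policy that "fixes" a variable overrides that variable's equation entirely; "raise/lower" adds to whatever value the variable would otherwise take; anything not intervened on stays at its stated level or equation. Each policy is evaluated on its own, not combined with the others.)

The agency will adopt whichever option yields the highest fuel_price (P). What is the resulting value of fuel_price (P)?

672

Policy A (G + 34):
  G = 105 + 34 = 139
  P = 108 + 4·139 = 664
Policy B (G + 5):
  G = 105 + 5 = 110
  P = 108 + 4·110 = 548
Policy C (G := 141):
  G = 141
  P = 108 + 4·141 = 672
Comparing — Policy A: P=664, Policy B: P=548, Policy C: P=672. Highest is 672 (Policy C).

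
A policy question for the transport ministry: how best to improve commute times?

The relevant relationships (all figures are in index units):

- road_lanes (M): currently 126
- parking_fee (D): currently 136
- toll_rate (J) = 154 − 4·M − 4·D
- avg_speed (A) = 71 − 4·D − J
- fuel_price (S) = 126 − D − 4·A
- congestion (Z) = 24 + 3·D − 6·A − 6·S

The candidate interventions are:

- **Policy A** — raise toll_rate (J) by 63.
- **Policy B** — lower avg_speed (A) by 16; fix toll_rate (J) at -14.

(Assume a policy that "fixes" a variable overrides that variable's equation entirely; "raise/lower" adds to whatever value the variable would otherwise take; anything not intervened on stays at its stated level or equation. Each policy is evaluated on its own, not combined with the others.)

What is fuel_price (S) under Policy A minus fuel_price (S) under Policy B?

-3332

Policy A (J + 63):
  M = 126
  D = 136
  J = 154 − 4·126 − 4·136 (+63 from intervention) = -831
  A = 71 − 4·136 − (-831) = 358
  S = 126 − 136 − 4·358 = -1442
Policy B (A − 16, J := -14):
  M = 126
  D = 136
  J = -14
  A = 71 − 4·136 − (-14) (−16 from intervention) = -475
  S = 126 − 136 − 4·(-475) = 1890
S: -1442 − 1890 = -3332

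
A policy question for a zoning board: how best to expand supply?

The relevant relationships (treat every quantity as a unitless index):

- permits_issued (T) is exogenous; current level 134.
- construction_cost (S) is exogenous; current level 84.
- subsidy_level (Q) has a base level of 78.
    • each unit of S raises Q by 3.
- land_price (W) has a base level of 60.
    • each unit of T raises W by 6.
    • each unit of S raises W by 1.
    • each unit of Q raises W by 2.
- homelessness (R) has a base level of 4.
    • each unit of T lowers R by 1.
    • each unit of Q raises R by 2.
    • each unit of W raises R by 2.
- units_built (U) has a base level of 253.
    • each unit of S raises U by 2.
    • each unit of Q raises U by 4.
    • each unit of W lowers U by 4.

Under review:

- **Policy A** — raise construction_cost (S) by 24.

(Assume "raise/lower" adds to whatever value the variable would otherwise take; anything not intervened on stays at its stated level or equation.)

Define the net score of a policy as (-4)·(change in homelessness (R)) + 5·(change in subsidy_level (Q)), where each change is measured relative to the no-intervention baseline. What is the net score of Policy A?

Baseline:
  T = 134
  S = 84
  Q = 78 + 3·84 = 330
  W = 60 + 6·134 + 84 + 2·330 = 1608
  R = 4 − 134 + 2·330 + 2·1608 = 3746
Policy A (S + 24):
  T = 134
  S = 84 + 24 = 108
  Q = 78 + 3·108 = 402
  W = 60 + 6·134 + 108 + 2·402 = 1776
  R = 4 − 134 + 2·402 + 2·1776 = 4226
ΔR = 4226 − 3746 = 480; ΔQ = 402 − 330 = 72
Score = (-4)·480 + 5·72 = -1560

-1560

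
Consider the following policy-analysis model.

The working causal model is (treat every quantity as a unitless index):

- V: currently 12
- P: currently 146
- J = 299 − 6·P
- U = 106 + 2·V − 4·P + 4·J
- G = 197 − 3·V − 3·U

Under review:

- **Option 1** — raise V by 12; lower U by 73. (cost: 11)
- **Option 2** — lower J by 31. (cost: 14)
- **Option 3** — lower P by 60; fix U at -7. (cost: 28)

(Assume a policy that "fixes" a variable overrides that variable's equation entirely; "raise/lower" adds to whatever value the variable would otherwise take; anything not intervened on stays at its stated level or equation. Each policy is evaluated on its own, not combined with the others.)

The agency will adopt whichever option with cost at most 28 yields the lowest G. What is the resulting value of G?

Option 1 (V + 12, U − 73):
  V = 12 + 12 = 24
  P = 146
  J = 299 − 6·146 = -577
  U = 106 + 2·24 − 4·146 + 4·(-577) (−73 from intervention) = -2811
  G = 197 − 3·24 − 3·(-2811) = 8558
Option 2 (J − 31):
  V = 12
  P = 146
  J = 299 − 6·146 (−31 from intervention) = -608
  U = 106 + 2·12 − 4·146 + 4·(-608) = -2886
  G = 197 − 3·12 − 3·(-2886) = 8819
Option 3 (P − 60, U := -7):
  V = 12
  P = 146 − 60 = 86
  J = 299 − 6·86 = -217
  U = -7
  G = 197 − 3·12 − 3·(-7) = 182
Comparing — Option 1: G=8558, Option 2: G=8819, Option 3: G=182. Lowest is 182 (Option 3).

182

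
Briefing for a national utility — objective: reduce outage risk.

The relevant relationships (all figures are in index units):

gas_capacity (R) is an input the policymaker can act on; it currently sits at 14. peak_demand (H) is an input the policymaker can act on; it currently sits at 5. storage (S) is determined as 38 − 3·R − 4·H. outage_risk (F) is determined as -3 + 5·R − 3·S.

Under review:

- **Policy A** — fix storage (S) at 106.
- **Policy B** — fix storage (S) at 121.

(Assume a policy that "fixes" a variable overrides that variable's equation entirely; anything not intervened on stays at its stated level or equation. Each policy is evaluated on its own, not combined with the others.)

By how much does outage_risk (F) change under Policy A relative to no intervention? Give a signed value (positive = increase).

Baseline:
  R = 14
  H = 5
  S = 38 − 3·14 − 4·5 = -24
  F = -3 + 5·14 − 3·(-24) = 139
Policy A (S := 106):
  R = 14
  H = 5
  S = 106
  F = -3 + 5·14 − 3·106 = -251
Change in F: -251 − 139 = -390

-390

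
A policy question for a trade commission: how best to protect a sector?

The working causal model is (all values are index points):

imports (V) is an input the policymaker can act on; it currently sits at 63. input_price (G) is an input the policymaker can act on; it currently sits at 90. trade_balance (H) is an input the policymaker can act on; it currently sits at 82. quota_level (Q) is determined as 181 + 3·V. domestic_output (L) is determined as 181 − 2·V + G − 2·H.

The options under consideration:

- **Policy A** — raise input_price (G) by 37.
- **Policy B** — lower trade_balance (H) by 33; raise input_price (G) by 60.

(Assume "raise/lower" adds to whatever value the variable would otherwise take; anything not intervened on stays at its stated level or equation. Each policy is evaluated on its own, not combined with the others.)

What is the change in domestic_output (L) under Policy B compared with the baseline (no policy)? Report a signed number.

126

Baseline:
  V = 63
  G = 90
  H = 82
  L = 181 − 2·63 + 90 − 2·82 = -19
Policy B (H − 33, G + 60):
  V = 63
  G = 90 + 60 = 150
  H = 82 − 33 = 49
  L = 181 − 2·63 + 150 − 2·49 = 107
Change in L: 107 − (-19) = 126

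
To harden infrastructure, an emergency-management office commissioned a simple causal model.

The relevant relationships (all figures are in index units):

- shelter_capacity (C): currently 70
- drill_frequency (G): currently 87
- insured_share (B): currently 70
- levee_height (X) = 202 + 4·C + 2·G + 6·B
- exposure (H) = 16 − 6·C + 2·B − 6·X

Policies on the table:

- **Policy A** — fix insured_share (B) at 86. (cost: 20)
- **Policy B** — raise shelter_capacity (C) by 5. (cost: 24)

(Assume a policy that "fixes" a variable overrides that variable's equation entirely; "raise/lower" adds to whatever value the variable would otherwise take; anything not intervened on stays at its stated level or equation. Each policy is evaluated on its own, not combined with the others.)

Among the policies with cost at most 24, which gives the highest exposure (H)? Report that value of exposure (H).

-6870

Policy A (B := 86):
  C = 70
  G = 87
  B = 86
  X = 202 + 4·70 + 2·87 + 6·86 = 1172
  H = 16 − 6·70 + 2·86 − 6·1172 = -7264
Policy B (C + 5):
  C = 70 + 5 = 75
  G = 87
  B = 70
  X = 202 + 4·75 + 2·87 + 6·70 = 1096
  H = 16 − 6·75 + 2·70 − 6·1096 = -6870
Comparing — Policy A: H=-7264, Policy B: H=-6870. Highest is -6870 (Policy B).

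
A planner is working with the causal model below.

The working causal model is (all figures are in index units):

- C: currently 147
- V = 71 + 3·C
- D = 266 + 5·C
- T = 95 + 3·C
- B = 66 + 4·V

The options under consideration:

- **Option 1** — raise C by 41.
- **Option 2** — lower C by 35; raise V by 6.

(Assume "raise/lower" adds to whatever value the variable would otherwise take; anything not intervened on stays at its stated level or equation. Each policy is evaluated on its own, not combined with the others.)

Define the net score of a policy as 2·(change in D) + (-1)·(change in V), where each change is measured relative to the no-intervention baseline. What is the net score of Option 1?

287

Baseline:
  C = 147
  V = 71 + 3·147 = 512
  D = 266 + 5·147 = 1001
Option 1 (C + 41):
  C = 147 + 41 = 188
  V = 71 + 3·188 = 635
  D = 266 + 5·188 = 1206
ΔD = 1206 − 1001 = 205; ΔV = 635 − 512 = 123
Score = 2·205 + (-1)·123 = 287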